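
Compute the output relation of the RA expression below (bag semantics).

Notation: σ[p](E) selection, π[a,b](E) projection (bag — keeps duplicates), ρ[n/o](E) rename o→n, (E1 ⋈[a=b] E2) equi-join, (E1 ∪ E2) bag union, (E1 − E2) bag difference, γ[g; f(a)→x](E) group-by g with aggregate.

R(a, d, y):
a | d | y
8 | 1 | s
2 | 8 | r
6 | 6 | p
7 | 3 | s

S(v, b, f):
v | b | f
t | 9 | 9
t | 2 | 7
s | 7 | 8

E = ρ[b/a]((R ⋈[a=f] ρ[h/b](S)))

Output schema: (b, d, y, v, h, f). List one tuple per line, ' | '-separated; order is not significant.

Row counts bottom-up:
  R → 4
  S → 3
  ρ[h/b](S) → 3
  (R ⋈[a=f] ρ[h/b](S)) → 2
  ρ[b/a]((R ⋈[a=f] ρ[h/b](S))) → 2

== RESULT ==
b | d | y | v | h | f
7 | 3 | s | t | 2 | 7
8 | 1 | s | s | 7 | 8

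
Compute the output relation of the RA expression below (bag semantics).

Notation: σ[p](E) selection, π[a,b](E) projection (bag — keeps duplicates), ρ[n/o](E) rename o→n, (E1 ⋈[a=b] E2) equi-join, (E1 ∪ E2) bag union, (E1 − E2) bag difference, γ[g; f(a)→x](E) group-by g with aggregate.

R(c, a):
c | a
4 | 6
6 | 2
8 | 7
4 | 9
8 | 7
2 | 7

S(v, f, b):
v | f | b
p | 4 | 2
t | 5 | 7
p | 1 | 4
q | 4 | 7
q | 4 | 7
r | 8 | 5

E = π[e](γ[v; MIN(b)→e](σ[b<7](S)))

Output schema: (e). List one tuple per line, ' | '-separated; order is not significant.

Per-node cardinality:
  S → 6
  σ[b<7](S) → 3
  γ[v; MIN(b)→e](σ[b<7](S)) → 2
  π[e](γ[v; MIN(b)→e](σ[b<7](S))) → 2

== RESULT ==
e
2
5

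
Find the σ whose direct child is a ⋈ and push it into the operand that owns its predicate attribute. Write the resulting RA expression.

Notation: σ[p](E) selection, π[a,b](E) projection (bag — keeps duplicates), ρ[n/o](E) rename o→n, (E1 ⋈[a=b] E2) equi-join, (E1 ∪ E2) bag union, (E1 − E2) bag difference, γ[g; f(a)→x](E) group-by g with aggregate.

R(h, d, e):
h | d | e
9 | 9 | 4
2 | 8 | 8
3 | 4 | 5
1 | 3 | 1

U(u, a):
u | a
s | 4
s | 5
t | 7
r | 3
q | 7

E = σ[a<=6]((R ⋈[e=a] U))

σ filters on a, owned by the right side.
E' = (R ⋈[e=a] σ[a<=6](U))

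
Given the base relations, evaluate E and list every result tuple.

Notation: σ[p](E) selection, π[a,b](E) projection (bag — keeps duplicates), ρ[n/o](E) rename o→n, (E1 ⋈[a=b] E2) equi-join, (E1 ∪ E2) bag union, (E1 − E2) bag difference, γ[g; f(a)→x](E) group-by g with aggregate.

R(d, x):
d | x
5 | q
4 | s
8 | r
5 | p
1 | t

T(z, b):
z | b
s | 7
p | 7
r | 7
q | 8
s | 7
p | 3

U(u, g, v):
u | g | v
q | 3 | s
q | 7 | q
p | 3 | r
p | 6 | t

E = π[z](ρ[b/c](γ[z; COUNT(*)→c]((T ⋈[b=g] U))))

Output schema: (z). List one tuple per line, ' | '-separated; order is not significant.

Row counts bottom-up:
  T → 6
  U → 4
  (T ⋈[b=g] U) → 6
  γ[z; COUNT(*)→c]((T ⋈[b=g] U)) → 3
  ρ[b/c](γ[z; COUNT(*)→c]((T ⋈[b=g] U))) → 3
  π[z](ρ[b/c](γ[z; COUNT(*)→c]((T ⋈[b=g] U)))) → 3

== RESULT ==
z
p
r
s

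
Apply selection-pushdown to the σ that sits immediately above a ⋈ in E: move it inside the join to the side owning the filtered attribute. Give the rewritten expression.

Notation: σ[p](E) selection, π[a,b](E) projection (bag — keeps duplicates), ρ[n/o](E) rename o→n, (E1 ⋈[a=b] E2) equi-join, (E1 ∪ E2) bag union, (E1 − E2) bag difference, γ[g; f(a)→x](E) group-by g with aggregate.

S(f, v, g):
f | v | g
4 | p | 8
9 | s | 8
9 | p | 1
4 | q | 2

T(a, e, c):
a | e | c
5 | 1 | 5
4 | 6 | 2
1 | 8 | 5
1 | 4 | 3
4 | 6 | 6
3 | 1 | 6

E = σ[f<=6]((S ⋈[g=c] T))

σ filters on f, owned by the left side.
E' = (σ[f<=6](S) ⋈[g=c] T)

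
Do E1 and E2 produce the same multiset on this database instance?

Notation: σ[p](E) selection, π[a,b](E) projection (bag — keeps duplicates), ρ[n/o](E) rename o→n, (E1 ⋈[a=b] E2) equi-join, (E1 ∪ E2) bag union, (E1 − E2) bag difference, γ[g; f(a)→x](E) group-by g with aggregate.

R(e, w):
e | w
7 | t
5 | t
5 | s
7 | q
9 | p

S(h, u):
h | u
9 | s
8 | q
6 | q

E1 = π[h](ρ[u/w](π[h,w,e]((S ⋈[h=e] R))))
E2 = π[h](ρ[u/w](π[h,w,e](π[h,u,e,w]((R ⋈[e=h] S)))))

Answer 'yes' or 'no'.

E1 stepwise |·|:
  S → 3
  R → 5
  (S ⋈[h=e] R) → 1
  π[h,w,e]((S ⋈[h=e] R)) → 1
  ρ[u/w](π[h,w,e]((S ⋈[h=e] R))) → 1
  π[h](ρ[u/w](π[h,w,e]((S ⋈[h=e] R)))) → 1
E2 stepwise |·|:
  R → 5
  S → 3
  (R ⋈[e=h] S) → 1
  π[h,u,e,w]((R ⋈[e=h] S)) → 1
  π[h,w,e](π[h,u,e,w]((R ⋈[e=h] S))) → 1
  ρ[u/w](π[h,w,e](π[h,u,e,w]((R ⋈[e=h] S)))) → 1
  π[h](ρ[u/w](π[h,w,e](π[h,u,e,w]((R ⋈[e=h] S))))) → 1

E1 and E2 produce the same multiset:
h
9

yes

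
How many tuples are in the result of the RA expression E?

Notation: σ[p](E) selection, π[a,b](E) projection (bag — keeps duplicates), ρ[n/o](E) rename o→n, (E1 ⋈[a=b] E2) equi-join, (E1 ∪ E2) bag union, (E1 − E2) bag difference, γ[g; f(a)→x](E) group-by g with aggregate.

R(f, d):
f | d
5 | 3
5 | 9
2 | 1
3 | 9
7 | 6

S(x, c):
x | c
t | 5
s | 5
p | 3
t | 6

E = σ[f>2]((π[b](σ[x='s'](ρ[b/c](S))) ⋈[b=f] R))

Subexpression sizes:
  S → 4
  ρ[b/c](S) → 4
  σ[x='s'](ρ[b/c](S)) → 1
  π[b](σ[x='s'](ρ[b/c](S))) → 1
  R → 5
  (π[b](σ[x='s'](ρ[b/c](S))) ⋈[b=f] R) → 2
  σ[f>2]((π[b](σ[x='s'](ρ[b/c](S))) ⋈[b=f] R)) → 2

|E| = 2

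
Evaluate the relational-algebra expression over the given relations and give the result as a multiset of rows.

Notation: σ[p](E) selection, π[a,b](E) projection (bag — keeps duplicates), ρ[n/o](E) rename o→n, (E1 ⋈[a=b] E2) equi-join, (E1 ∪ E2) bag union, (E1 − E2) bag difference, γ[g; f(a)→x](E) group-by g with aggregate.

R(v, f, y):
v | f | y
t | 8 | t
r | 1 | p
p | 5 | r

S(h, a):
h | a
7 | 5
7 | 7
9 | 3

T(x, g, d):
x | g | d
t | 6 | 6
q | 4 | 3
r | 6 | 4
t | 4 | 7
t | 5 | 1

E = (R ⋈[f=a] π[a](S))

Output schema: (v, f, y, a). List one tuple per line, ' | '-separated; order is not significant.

Row counts bottom-up:
  R → 3
  S → 3
  π[a](S) → 3
  (R ⋈[f=a] π[a](S)) → 1

== RESULT ==
v | f | y | a
p | 5 | r | 5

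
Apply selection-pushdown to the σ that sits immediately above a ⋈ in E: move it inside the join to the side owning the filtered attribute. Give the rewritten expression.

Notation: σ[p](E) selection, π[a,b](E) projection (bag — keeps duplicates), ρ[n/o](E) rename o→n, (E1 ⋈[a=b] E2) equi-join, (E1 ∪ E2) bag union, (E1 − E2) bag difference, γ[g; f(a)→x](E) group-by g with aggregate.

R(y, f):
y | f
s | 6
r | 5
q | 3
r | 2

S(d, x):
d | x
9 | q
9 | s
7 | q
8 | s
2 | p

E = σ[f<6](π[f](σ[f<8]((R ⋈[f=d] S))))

σ filters on f, owned by the left side.
E' = σ[f<6](π[f]((σ[f<8](R) ⋈[f=d] S)))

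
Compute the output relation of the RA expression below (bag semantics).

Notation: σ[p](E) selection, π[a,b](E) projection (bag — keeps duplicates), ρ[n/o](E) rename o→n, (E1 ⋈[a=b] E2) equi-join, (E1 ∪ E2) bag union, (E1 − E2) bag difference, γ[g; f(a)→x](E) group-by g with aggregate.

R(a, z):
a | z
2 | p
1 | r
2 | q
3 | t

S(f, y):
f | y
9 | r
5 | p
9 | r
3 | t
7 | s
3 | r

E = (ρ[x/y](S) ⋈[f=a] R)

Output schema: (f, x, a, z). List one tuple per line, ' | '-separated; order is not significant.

Subexpression sizes:
  S → 6
  ρ[x/y](S) → 6
  R → 4
  (ρ[x/y](S) ⋈[f=a] R) → 2

== RESULT ==
f | x | a | z
3 | r | 3 | t
3 | t | 3 | t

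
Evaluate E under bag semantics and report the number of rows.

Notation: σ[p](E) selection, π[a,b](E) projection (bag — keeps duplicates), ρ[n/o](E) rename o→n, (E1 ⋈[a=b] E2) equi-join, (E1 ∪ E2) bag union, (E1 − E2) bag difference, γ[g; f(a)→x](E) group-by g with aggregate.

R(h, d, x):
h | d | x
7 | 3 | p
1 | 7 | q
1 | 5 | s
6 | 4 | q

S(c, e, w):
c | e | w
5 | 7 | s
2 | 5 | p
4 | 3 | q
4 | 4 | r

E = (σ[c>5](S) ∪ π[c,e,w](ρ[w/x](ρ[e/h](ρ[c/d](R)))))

Stepwise |·|:
  S → 4
  σ[c>5](S) → 0
  R → 4
  ρ[c/d](R) → 4
  ρ[e/h](ρ[c/d](R)) → 4
  ρ[w/x](ρ[e/h](ρ[c/d](R))) → 4
  π[c,e,w](ρ[w/x](ρ[e/h](ρ[c/d](R)))) → 4
  (σ[c>5](S) ∪ π[c,e,w](ρ[w/x](ρ[e/h](ρ[c/d](R))))) → 4

|E| = 4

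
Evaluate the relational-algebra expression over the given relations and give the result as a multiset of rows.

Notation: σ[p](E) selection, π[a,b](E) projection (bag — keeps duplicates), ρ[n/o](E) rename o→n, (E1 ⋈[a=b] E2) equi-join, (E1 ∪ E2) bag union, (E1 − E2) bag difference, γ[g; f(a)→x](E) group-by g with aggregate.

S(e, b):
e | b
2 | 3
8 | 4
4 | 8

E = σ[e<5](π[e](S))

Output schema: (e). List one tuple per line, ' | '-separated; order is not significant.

Subexpression sizes:
  S → 3
  π[e](S) → 3
  σ[e<5](π[e](S)) → 2

== RESULT ==
e
2
4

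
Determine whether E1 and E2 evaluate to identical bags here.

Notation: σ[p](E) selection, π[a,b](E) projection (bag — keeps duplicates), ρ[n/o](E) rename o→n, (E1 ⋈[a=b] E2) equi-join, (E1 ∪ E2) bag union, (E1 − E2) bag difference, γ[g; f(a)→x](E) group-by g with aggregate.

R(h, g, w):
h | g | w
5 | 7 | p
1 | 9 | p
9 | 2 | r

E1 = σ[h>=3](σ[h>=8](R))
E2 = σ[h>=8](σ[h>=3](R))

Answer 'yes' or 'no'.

E1 row counts bottom-up:
  R → 3
  σ[h>=8](R) → 1
  σ[h>=3](σ[h>=8](R)) → 1
E2 row counts bottom-up:
  R → 3
  σ[h>=3](R) → 2
  σ[h>=8](σ[h>=3](R)) → 1

E1 and E2 produce the same multiset:
h | g | w
9 | 2 | r

yes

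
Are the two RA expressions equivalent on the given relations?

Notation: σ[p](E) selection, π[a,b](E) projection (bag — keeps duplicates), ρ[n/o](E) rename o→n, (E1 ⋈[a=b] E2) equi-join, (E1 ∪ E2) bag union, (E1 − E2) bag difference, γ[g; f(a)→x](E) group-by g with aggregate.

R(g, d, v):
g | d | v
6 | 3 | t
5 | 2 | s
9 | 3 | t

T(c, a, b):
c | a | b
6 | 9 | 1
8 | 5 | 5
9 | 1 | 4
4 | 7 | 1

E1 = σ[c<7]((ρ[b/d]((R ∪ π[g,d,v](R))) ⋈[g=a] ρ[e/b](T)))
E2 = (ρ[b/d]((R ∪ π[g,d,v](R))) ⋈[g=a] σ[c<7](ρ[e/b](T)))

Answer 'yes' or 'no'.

E1 per-node cardinality:
  R → 3
  R → 3
  π[g,d,v](R) → 3
  (R ∪ π[g,d,v](R)) → 6
  ρ[b/d]((R ∪ π[g,d,v](R))) → 6
  T → 4
  ρ[e/b](T) → 4
  (ρ[b/d]((R ∪ π[g,d,v](R))) ⋈[g=a] ρ[e/b](T)) → 4
  σ[c<7]((ρ[b/d]((R ∪ π[g,d,v](R))) ⋈[g=a] ρ[e/b](T))) → 2
E2 per-node cardinality:
  R → 3
  R → 3
  π[g,d,v](R) → 3
  (R ∪ π[g,d,v](R)) → 6
  ρ[b/d]((R ∪ π[g,d,v](R))) → 6
  T → 4
  ρ[e/b](T) → 4
  σ[c<7](ρ[e/b](T)) → 2
  (ρ[b/d]((R ∪ π[g,d,v](R))) ⋈[g=a] σ[c<7](ρ[e/b](T))) → 2

E1 and E2 produce the same multiset:
g | b | v | c | a | e
9 | 3 | t | 6 | 9 | 1
9 | 3 | t | 6 | 9 | 1

yes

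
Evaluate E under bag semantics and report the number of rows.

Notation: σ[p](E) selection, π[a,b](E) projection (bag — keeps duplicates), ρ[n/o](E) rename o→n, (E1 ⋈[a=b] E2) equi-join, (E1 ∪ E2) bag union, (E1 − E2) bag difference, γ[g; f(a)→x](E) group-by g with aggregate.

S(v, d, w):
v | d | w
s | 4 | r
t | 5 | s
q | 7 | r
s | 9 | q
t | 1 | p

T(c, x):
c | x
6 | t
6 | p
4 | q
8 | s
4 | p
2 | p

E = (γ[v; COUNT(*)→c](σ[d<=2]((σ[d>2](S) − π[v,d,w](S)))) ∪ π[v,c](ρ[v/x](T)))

Row counts bottom-up:
  S → 5
  σ[d>2](S) → 4
  S → 5
  π[v,d,w](S) → 5
  (σ[d>2](S) − π[v,d,w](S)) → 0
  σ[d<=2]((σ[d>2](S) − π[v,d,w](S))) → 0
  γ[v; COUNT(*)→c](σ[d<=2]((σ[d>2](S) − π[v,d,w](S)))) → 0
  T → 6
  ρ[v/x](T) → 6
  π[v,c](ρ[v/x](T)) → 6
  (γ[v; COUNT(*)→c](σ[d<=2]((σ[d>2](S) − π[v,d,w](S)))) ∪ π[v,c](ρ[v/x](T))) → 6

|E| = 6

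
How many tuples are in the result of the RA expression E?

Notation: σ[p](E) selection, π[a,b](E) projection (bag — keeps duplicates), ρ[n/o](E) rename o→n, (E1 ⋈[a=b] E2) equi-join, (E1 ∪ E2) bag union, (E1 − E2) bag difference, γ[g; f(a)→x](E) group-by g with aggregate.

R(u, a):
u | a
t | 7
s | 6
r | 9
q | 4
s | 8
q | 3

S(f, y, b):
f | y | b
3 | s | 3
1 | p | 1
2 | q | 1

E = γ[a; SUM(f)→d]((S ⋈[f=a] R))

Subexpression sizes:
  S → 3
  R → 6
  (S ⋈[f=a] R) → 1
  γ[a; SUM(f)→d]((S ⋈[f=a] R)) → 1

|E| = 1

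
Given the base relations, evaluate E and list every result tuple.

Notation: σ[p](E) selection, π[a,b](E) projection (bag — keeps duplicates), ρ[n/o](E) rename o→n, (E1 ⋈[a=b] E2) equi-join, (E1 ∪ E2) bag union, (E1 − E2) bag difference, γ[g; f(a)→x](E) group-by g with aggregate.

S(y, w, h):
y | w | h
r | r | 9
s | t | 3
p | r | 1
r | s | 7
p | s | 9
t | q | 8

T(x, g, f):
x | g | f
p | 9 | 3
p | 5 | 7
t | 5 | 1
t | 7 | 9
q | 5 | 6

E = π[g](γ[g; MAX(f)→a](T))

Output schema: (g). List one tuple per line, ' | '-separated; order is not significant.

Per-node cardinality:
  T → 5
  γ[g; MAX(f)→a](T) → 3
  π[g](γ[g; MAX(f)→a](T)) → 3

== RESULT ==
g
5
7
9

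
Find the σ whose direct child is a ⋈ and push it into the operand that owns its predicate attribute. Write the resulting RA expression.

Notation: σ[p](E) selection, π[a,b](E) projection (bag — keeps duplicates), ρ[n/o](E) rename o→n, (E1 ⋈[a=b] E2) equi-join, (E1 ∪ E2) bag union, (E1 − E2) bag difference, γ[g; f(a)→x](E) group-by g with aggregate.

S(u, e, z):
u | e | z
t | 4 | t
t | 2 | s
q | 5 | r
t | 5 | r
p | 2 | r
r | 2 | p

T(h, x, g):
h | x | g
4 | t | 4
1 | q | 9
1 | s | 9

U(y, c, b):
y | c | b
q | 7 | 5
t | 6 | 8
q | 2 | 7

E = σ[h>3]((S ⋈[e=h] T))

σ filters on h, owned by the right side.
E' = (S ⋈[e=h] σ[h>3](T))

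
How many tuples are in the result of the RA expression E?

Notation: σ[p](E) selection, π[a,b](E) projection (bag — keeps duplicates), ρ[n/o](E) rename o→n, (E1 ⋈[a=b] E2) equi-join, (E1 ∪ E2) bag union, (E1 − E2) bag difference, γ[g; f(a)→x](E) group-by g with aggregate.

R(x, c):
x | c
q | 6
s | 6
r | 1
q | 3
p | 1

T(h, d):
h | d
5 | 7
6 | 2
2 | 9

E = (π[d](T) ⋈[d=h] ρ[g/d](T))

Subexpression sizes:
  T → 3
  π[d](T) → 3
  T → 3
  ρ[g/d](T) → 3
  (π[d](T) ⋈[d=h] ρ[g/d](T)) → 1

|E| = 1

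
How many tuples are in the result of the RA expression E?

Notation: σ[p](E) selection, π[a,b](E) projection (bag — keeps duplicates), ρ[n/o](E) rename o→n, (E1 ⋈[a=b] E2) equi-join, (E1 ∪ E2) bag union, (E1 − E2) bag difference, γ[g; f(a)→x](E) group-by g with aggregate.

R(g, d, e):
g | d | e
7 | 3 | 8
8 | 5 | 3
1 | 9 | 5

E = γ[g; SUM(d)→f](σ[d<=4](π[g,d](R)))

Row counts bottom-up:
  R → 3
  π[g,d](R) → 3
  σ[d<=4](π[g,d](R)) → 1
  γ[g; SUM(d)→f](σ[d<=4](π[g,d](R))) → 1

|E| = 1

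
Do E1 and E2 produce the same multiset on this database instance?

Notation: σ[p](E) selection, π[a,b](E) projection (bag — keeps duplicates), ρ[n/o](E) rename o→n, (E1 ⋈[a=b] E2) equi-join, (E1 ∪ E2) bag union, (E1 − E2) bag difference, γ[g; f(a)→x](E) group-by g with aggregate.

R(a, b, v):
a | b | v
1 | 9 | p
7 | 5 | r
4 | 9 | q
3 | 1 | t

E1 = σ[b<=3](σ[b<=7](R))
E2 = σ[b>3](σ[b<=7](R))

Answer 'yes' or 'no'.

E1 per-node cardinality:
  R → 4
  σ[b<=7](R) → 2
  σ[b<=3](σ[b<=7](R)) → 1
E2 per-node cardinality:
  R → 4
  σ[b<=7](R) → 2
  σ[b>3](σ[b<=7](R)) → 1

E1 result:
a | b | v
3 | 1 | t
E2 result:
a | b | v
7 | 5 | r
Witness: (7, 5, 'r') appears 0× in E1 but 1× in E2.

no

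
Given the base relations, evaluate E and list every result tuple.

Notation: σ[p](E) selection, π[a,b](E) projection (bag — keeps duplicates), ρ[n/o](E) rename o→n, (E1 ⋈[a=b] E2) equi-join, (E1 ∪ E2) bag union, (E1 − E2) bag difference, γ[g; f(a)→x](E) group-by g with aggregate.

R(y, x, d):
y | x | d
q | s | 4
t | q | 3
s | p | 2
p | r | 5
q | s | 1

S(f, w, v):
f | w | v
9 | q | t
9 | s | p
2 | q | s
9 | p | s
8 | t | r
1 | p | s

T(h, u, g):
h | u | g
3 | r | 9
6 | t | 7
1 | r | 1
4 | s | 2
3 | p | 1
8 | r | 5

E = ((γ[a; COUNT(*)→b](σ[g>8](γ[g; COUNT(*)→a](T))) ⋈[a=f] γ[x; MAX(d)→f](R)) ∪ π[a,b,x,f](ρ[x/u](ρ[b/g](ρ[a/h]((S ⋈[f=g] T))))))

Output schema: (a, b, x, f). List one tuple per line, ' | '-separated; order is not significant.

Row counts bottom-up:
  T → 6
  γ[g; COUNT(*)→a](T) → 5
  σ[g>8](γ[g; COUNT(*)→a](T)) → 1
  γ[a; COUNT(*)→b](σ[g>8](γ[g; COUNT(*)→a](T))) → 1
  R → 5
  γ[x; MAX(d)→f](R) → 4
  (γ[a; COUNT(*)→b](σ[g>8](γ[g; COUNT(*)→a](T))) ⋈[a=f] γ[x; MAX(d)→f](R)) → 0
  S → 6
  T → 6
  (S ⋈[f=g] T) → 6
  ρ[a/h]((S ⋈[f=g] T)) → 6
  ρ[b/g](ρ[a/h]((S ⋈[f=g] T))) → 6
  ρ[x/u](ρ[b/g](ρ[a/h]((S ⋈[f=g] T)))) → 6
  π[a,b,x,f](ρ[x/u](ρ[b/g](ρ[a/h]((S ⋈[f=g] T))))) → 6
  ((γ[a; COUNT(*)→b](σ[g>8](γ[g; COUNT(*)→a](T))) ⋈[a=f] γ[x; MAX(d)→f](R)) ∪ π[a,b,x,f](ρ[x/u](ρ[b/g](ρ[a/h]((S ⋈[f=g] T)))))) → 6

== RESULT ==
a | b | x | f
1 | 1 | r | 1
3 | 1 | p | 1
3 | 9 | r | 9
3 | 9 | r | 9
3 | 9 | r | 9
4 | 2 | s | 2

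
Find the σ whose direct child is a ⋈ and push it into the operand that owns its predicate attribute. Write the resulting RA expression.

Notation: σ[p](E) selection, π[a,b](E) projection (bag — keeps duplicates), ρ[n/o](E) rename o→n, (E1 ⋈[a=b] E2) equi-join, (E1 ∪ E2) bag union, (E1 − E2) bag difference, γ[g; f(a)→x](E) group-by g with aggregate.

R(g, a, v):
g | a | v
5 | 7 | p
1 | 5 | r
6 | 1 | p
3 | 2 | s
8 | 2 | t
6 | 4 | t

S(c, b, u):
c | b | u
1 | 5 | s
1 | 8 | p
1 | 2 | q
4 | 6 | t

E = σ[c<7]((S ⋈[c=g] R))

σ filters on c, owned by the left side.
E' = (σ[c<7](S) ⋈[c=g] R)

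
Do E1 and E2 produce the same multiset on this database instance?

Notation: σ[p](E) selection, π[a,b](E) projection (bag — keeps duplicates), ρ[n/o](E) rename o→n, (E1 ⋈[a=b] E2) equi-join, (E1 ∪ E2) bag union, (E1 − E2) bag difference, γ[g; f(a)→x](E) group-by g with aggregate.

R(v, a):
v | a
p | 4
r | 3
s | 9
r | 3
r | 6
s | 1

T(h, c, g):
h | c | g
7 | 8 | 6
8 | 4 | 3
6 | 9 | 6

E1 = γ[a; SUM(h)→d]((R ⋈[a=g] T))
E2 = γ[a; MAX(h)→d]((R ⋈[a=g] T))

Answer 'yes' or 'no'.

E1 row counts bottom-up:
  R → 6
  T → 3
  (R ⋈[a=g] T) → 4
  γ[a; SUM(h)→d]((R ⋈[a=g] T)) → 2
E2 row counts bottom-up:
  R → 6
  T → 3
  (R ⋈[a=g] T) → 4
  γ[a; MAX(h)→d]((R ⋈[a=g] T)) → 2

E1 result:
a | d
3 | 16
6 | 13
E2 result:
a | d
3 | 8
6 | 7
Witness: (6, 7) appears 0× in E1 but 1× in E2.

no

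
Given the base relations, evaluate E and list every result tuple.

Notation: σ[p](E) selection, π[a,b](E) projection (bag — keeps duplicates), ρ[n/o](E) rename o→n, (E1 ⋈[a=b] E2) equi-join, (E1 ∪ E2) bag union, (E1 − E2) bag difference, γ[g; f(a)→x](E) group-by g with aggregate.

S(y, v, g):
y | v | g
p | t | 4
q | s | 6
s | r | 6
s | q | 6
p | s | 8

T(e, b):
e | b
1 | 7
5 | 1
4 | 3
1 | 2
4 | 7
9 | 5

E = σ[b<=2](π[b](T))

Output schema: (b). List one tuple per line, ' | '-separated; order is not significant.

Stepwise |·|:
  T → 6
  π[b](T) → 6
  σ[b<=2](π[b](T)) → 2

== RESULT ==
b
1
2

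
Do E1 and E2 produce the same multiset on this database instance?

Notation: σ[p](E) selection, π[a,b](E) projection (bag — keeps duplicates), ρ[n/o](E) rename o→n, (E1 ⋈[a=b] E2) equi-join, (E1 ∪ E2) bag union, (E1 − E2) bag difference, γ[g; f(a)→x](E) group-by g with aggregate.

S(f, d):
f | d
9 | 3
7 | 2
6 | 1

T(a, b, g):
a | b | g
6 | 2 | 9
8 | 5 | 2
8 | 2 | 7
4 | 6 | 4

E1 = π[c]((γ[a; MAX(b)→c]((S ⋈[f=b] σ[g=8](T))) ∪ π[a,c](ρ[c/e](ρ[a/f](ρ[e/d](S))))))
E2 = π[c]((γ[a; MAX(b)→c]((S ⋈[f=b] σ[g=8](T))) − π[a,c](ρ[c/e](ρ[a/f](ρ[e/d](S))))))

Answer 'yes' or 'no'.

E1 per-node cardinality:
  S → 3
  T → 4
  σ[g=8](T) → 0
  (S ⋈[f=b] σ[g=8](T)) → 0
  γ[a; MAX(b)→c]((S ⋈[f=b] σ[g=8](T))) → 0
  S → 3
  ρ[e/d](S) → 3
  ρ[a/f](ρ[e/d](S)) → 3
  ρ[c/e](ρ[a/f](ρ[e/d](S))) → 3
  π[a,c](ρ[c/e](ρ[a/f](ρ[e/d](S)))) → 3
  (γ[a; MAX(b)→c]((S ⋈[f=b] σ[g=8](T))) ∪ π[a,c](ρ[c/e](ρ[a/f](ρ[e/d](S))))) → 3
  π[c]((γ[a; MAX(b)→c]((S ⋈[f=b] σ[g=8](T))) ∪ π[a,c](ρ[c/e](ρ[a/f](ρ[e/d](S)))))) → 3
E2 per-node cardinality:
  S → 3
  T → 4
  σ[g=8](T) → 0
  (S ⋈[f=b] σ[g=8](T)) → 0
  γ[a; MAX(b)→c]((S ⋈[f=b] σ[g=8](T))) → 0
  S → 3
  ρ[e/d](S) → 3
  ρ[a/f](ρ[e/d](S)) → 3
  ρ[c/e](ρ[a/f](ρ[e/d](S))) → 3
  π[a,c](ρ[c/e](ρ[a/f](ρ[e/d](S)))) → 3
  (γ[a; MAX(b)→c]((S ⋈[f=b] σ[g=8](T))) − π[a,c](ρ[c/e](ρ[a/f](ρ[e/d](S))))) → 0
  π[c]((γ[a; MAX(b)→c]((S ⋈[f=b] σ[g=8](T))) − π[a,c](ρ[c/e](ρ[a/f](ρ[e/d](S)))))) → 0

E1 result:
c
1
2
3
E2 result:
c
(0 rows)
Witness: (1,) appears 1× in E1 but 0× in E2.

no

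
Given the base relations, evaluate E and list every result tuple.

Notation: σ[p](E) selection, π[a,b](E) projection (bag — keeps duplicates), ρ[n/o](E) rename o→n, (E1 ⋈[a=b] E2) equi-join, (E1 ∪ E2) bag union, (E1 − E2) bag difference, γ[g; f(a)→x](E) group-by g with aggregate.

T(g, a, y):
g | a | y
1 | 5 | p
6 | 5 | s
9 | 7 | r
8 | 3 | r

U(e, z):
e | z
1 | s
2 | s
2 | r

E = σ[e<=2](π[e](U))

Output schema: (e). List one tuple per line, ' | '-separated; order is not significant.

Stepwise |·|:
  U → 3
  π[e](U) → 3
  σ[e<=2](π[e](U)) → 3

== RESULT ==
e
1
2
2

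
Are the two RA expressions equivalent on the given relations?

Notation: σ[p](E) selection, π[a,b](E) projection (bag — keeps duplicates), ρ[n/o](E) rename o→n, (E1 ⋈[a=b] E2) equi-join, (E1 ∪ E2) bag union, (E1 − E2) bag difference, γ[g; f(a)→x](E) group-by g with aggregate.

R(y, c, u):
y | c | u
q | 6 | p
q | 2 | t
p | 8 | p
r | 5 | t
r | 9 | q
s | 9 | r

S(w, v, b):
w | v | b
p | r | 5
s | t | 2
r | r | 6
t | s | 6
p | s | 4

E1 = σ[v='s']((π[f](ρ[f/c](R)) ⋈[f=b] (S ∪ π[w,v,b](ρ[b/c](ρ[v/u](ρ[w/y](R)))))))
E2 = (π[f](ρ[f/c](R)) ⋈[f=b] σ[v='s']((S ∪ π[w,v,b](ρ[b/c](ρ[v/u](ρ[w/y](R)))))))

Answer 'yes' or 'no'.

E1 per-node cardinality:
  R → 6
  ρ[f/c](R) → 6
  π[f](ρ[f/c](R)) → 6
  S → 5
  R → 6
  ρ[w/y](R) → 6
  ρ[v/u](ρ[w/y](R)) → 6
  ρ[b/c](ρ[v/u](ρ[w/y](R))) → 6
  π[w,v,b](ρ[b/c](ρ[v/u](ρ[w/y](R)))) → 6
  (S ∪ π[w,v,b](ρ[b/c](ρ[v/u](ρ[w/y](R))))) → 11
  (π[f](ρ[f/c](R)) ⋈[f=b] (S ∪ π[w,v,b](ρ[b/c](ρ[v/u](ρ[w/y](R)))))) → 12
  σ[v='s']((π[f](ρ[f/c](R)) ⋈[f=b] (S ∪ π[w,v,b](ρ[b/c](ρ[v/u](ρ[w/y](R))))))) → 1
E2 per-node cardinality:
  R → 6
  ρ[f/c](R) → 6
  π[f](ρ[f/c](R)) → 6
  S → 5
  R → 6
  ρ[w/y](R) → 6
  ρ[v/u](ρ[w/y](R)) → 6
  ρ[b/c](ρ[v/u](ρ[w/y](R))) → 6
  π[w,v,b](ρ[b/c](ρ[v/u](ρ[w/y](R)))) → 6
  (S ∪ π[w,v,b](ρ[b/c](ρ[v/u](ρ[w/y](R))))) → 11
  σ[v='s']((S ∪ π[w,v,b](ρ[b/c](ρ[v/u](ρ[w/y](R)))))) → 2
  (π[f](ρ[f/c](R)) ⋈[f=b] σ[v='s']((S ∪ π[w,v,b](ρ[b/c](ρ[v/u](ρ[w/y](R))))))) → 1

E1 and E2 produce the same multiset:
f | w | v | b
6 | t | s | 6

yes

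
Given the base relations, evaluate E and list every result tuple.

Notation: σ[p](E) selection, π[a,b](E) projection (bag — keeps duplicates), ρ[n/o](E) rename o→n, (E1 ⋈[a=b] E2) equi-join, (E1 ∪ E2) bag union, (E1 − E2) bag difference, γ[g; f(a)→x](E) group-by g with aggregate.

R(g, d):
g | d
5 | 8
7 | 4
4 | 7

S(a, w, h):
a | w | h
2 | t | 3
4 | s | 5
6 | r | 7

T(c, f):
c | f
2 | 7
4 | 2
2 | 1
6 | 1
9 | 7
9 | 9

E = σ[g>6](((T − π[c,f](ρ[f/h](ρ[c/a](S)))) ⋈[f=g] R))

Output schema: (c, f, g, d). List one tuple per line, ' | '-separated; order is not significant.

Row counts bottom-up:
  T → 6
  S → 3
  ρ[c/a](S) → 3
  ρ[f/h](ρ[c/a](S)) → 3
  π[c,f](ρ[f/h](ρ[c/a](S))) → 3
  (T − π[c,f](ρ[f/h](ρ[c/a](S)))) → 6
  R → 3
  ((T − π[c,f](ρ[f/h](ρ[c/a](S)))) ⋈[f=g] R) → 2
  σ[g>6](((T − π[c,f](ρ[f/h](ρ[c/a](S)))) ⋈[f=g] R)) → 2

== RESULT ==
c | f | g | d
2 | 7 | 7 | 4
9 | 7 | 7 | 4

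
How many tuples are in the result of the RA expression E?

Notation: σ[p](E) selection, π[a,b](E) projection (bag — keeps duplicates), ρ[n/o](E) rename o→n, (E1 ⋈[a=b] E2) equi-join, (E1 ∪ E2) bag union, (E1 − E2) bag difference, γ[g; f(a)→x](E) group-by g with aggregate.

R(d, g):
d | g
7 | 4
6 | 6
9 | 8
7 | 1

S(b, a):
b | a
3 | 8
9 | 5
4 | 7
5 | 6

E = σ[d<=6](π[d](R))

Per-node cardinality:
  R → 4
  π[d](R) → 4
  σ[d<=6](π[d](R)) → 1

|E| = 1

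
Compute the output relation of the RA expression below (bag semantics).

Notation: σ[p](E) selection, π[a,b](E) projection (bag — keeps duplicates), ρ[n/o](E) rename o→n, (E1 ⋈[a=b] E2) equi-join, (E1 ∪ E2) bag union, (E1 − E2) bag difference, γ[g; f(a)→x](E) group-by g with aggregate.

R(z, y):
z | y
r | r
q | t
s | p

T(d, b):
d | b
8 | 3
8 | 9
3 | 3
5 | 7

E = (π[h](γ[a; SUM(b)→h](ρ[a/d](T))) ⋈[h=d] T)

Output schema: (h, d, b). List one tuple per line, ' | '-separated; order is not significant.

Subexpression sizes:
  T → 4
  ρ[a/d](T) → 4
  γ[a; SUM(b)→h](ρ[a/d](T)) → 3
  π[h](γ[a; SUM(b)→h](ρ[a/d](T))) → 3
  T → 4
  (π[h](γ[a; SUM(b)→h](ρ[a/d](T))) ⋈[h=d] T) → 1

== RESULT ==
h | d | b
3 | 3 | 3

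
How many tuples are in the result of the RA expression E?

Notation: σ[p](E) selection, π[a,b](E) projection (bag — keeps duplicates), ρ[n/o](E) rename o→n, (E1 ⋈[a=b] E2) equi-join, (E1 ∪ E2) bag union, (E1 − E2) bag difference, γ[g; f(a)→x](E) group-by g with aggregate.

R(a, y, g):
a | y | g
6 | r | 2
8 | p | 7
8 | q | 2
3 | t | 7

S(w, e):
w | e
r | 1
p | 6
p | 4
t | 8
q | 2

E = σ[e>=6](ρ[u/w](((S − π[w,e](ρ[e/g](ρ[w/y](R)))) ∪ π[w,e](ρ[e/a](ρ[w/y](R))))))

Row counts bottom-up:
  S → 5
  R → 4
  ρ[w/y](R) → 4
  ρ[e/g](ρ[w/y](R)) → 4
  π[w,e](ρ[e/g](ρ[w/y](R))) → 4
  (S − π[w,e](ρ[e/g](ρ[w/y](R)))) → 4
  R → 4
  ρ[w/y](R) → 4
  ρ[e/a](ρ[w/y](R)) → 4
  π[w,e](ρ[e/a](ρ[w/y](R))) → 4
  ((S − π[w,e](ρ[e/g](ρ[w/y](R)))) ∪ π[w,e](ρ[e/a](ρ[w/y](R)))) → 8
  ρ[u/w](((S − π[w,e](ρ[e/g](ρ[w/y](R)))) ∪ π[w,e](ρ[e/a](ρ[w/y](R))))) → 8
  σ[e>=6](ρ[u/w](((S − π[w,e](ρ[e/g](ρ[w/y](R)))) ∪ π[w,e](ρ[e/a](ρ[w/y](R)))))) → 5

|E| = 5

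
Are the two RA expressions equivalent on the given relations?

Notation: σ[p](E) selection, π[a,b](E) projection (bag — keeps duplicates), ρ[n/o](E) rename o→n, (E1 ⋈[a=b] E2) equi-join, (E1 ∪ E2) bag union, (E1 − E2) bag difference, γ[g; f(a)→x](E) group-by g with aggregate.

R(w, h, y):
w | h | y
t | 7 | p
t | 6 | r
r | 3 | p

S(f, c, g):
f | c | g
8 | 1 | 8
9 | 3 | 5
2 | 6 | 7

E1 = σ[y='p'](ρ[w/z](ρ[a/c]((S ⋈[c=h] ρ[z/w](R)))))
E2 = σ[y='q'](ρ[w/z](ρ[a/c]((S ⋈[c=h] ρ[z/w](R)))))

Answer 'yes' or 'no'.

E1 subexpression sizes:
  S → 3
  R → 3
  ρ[z/w](R) → 3
  (S ⋈[c=h] ρ[z/w](R)) → 2
  ρ[a/c]((S ⋈[c=h] ρ[z/w](R))) → 2
  ρ[w/z](ρ[a/c]((S ⋈[c=h] ρ[z/w](R)))) → 2
  σ[y='p'](ρ[w/z](ρ[a/c]((S ⋈[c=h] ρ[z/w](R))))) → 1
E2 subexpression sizes:
  S → 3
  R → 3
  ρ[z/w](R) → 3
  (S ⋈[c=h] ρ[z/w](R)) → 2
  ρ[a/c]((S ⋈[c=h] ρ[z/w](R))) → 2
  ρ[w/z](ρ[a/c]((S ⋈[c=h] ρ[z/w](R)))) → 2
  σ[y='q'](ρ[w/z](ρ[a/c]((S ⋈[c=h] ρ[z/w](R))))) → 0

E1 result:
f | a | g | w | h | y
9 | 3 | 5 | r | 3 | p
E2 result:
f | a | g | w | h | y
(0 rows)
Witness: (9, 3, 5, 'r', 3, 'p') appears 1× in E1 but 0× in E2.

no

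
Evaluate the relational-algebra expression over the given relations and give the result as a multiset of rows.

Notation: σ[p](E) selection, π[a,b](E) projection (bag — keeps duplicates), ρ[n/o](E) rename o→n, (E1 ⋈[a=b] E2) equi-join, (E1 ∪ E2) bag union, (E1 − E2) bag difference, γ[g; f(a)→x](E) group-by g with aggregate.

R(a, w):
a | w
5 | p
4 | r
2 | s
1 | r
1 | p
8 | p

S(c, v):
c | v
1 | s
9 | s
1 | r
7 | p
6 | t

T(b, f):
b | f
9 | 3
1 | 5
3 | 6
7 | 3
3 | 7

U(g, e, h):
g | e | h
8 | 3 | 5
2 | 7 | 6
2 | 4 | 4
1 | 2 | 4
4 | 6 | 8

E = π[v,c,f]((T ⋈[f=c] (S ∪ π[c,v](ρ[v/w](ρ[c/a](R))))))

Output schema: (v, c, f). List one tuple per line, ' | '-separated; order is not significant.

Subexpression sizes:
  T → 5
  S → 5
  R → 6
  ρ[c/a](R) → 6
  ρ[v/w](ρ[c/a](R)) → 6
  π[c,v](ρ[v/w](ρ[c/a](R))) → 6
  (S ∪ π[c,v](ρ[v/w](ρ[c/a](R)))) → 11
  (T ⋈[f=c] (S ∪ π[c,v](ρ[v/w](ρ[c/a](R))))) → 3
  π[v,c,f]((T ⋈[f=c] (S ∪ π[c,v](ρ[v/w](ρ[c/a](R)))))) → 3

== RESULT ==
v | c | f
p | 5 | 5
p | 7 | 7
t | 6 | 6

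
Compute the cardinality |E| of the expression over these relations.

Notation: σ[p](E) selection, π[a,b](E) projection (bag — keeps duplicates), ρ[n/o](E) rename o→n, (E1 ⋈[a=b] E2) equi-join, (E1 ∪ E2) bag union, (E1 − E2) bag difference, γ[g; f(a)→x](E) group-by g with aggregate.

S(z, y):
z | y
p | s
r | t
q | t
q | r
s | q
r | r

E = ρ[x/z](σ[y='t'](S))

Per-node cardinality:
  S → 6
  σ[y='t'](S) → 2
  ρ[x/z](σ[y='t'](S)) → 2

|E| = 2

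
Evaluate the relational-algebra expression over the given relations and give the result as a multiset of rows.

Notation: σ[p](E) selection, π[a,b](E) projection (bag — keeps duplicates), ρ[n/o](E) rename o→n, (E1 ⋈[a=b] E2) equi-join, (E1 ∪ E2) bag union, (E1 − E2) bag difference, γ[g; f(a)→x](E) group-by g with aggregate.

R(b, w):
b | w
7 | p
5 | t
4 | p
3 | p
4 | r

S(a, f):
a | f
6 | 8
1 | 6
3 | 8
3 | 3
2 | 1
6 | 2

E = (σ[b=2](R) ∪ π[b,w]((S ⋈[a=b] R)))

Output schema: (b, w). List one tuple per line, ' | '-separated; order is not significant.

Stepwise |·|:
  R → 5
  σ[b=2](R) → 0
  S → 6
  R → 5
  (S ⋈[a=b] R) → 2
  π[b,w]((S ⋈[a=b] R)) → 2
  (σ[b=2](R) ∪ π[b,w]((S ⋈[a=b] R))) → 2

== RESULT ==
b | w
3 | p
3 | p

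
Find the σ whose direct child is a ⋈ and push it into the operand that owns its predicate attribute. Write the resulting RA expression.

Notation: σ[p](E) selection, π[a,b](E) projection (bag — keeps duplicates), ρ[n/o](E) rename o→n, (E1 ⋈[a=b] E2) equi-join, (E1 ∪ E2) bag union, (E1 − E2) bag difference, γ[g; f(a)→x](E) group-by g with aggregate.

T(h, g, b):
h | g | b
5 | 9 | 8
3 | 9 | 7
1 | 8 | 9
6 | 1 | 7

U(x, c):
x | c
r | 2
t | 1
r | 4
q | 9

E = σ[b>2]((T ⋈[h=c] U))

σ filters on b, owned by the left side.
E' = (σ[b>2](T) ⋈[h=c] U)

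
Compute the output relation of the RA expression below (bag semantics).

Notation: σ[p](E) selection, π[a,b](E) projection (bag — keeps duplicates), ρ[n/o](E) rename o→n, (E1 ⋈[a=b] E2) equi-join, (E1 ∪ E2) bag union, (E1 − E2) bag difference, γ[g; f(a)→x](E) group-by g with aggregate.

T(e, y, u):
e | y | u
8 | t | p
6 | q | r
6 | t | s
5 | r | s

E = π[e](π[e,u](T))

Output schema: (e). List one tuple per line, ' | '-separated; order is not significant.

Stepwise |·|:
  T → 4
  π[e,u](T) → 4
  π[e](π[e,u](T)) → 4

== RESULT ==
e
5
6
6
8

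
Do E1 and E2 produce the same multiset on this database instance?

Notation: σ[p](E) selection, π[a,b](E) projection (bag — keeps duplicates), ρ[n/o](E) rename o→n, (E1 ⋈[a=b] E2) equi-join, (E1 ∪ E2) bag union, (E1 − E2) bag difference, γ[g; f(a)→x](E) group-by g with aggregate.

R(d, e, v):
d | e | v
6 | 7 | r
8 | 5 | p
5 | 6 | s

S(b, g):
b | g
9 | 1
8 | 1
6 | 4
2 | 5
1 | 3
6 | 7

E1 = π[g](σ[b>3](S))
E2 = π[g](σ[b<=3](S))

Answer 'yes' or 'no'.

E1 subexpression sizes:
  S → 6
  σ[b>3](S) → 4
  π[g](σ[b>3](S)) → 4
E2 subexpression sizes:
  S → 6
  σ[b<=3](S) → 2
  π[g](σ[b<=3](S)) → 2

E1 result:
g
1
1
4
7
E2 result:
g
3
5
Witness: (1,) appears 2× in E1 but 0× in E2.

no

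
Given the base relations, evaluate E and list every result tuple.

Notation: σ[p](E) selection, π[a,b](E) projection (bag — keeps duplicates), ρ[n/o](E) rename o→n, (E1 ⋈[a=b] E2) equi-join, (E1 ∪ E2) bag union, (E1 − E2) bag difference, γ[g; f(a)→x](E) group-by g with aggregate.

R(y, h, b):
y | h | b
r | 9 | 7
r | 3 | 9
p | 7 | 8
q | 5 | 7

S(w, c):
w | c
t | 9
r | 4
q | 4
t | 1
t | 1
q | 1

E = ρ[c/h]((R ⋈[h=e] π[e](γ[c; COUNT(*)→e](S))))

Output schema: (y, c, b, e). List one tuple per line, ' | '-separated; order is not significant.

Subexpression sizes:
  R → 4
  S → 6
  γ[c; COUNT(*)→e](S) → 3
  π[e](γ[c; COUNT(*)→e](S)) → 3
  (R ⋈[h=e] π[e](γ[c; COUNT(*)→e](S))) → 1
  ρ[c/h]((R ⋈[h=e] π[e](γ[c; COUNT(*)→e](S)))) → 1

== RESULT ==
y | c | b | e
r | 3 | 9 | 3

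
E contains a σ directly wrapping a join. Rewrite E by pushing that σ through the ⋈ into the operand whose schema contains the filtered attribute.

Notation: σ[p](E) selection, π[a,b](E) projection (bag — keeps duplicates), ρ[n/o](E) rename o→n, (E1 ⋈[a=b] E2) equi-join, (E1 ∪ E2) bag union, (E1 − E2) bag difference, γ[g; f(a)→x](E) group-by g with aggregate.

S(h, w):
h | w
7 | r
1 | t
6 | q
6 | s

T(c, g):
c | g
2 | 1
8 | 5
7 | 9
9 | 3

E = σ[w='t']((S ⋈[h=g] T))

σ filters on w, owned by the left side.
E' = (σ[w='t'](S) ⋈[h=g] T)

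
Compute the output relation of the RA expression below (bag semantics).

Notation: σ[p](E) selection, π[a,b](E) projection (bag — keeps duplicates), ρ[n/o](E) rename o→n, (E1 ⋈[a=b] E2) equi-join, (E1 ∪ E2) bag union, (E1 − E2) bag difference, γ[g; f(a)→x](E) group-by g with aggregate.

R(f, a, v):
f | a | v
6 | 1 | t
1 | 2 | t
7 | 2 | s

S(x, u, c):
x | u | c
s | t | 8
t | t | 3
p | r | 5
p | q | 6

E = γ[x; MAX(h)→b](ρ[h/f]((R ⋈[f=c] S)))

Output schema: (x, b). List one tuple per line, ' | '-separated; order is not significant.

Stepwise |·|:
  R → 3
  S → 4
  (R ⋈[f=c] S) → 1
  ρ[h/f]((R ⋈[f=c] S)) → 1
  γ[x; MAX(h)→b](ρ[h/f]((R ⋈[f=c] S))) → 1

== RESULT ==
x | b
p | 6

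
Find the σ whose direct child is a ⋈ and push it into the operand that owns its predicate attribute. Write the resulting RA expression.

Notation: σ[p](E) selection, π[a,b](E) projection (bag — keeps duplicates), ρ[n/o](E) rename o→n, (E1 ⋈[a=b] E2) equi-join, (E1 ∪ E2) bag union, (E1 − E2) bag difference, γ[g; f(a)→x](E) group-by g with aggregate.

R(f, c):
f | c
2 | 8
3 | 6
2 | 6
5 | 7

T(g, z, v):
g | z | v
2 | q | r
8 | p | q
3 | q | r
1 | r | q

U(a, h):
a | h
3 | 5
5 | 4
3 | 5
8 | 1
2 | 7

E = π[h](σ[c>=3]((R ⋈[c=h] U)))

σ filters on c, owned by the left side.
E' = π[h]((σ[c>=3](R) ⋈[c=h] U))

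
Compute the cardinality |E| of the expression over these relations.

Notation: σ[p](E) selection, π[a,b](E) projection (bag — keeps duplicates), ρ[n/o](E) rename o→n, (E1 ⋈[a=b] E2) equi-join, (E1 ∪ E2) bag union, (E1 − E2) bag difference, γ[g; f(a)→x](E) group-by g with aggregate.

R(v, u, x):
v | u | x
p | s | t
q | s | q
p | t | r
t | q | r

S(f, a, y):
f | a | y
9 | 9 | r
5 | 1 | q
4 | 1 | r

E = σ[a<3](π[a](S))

Subexpression sizes:
  S → 3
  π[a](S) → 3
  σ[a<3](π[a](S)) → 2

|E| = 2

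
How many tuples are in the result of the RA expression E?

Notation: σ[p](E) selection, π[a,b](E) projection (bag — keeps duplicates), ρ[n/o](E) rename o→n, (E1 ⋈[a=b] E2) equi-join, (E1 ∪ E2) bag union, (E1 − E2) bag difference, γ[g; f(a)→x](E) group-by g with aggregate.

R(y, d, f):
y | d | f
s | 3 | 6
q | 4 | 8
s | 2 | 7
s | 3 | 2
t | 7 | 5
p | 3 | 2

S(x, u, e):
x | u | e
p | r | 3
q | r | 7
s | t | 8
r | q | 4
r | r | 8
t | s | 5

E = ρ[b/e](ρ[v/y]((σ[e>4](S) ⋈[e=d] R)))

Subexpression sizes:
  S → 6
  σ[e>4](S) → 4
  R → 6
  (σ[e>4](S) ⋈[e=d] R) → 1
  ρ[v/y]((σ[e>4](S) ⋈[e=d] R)) → 1
  ρ[b/e](ρ[v/y]((σ[e>4](S) ⋈[e=d] R))) → 1

|E| = 1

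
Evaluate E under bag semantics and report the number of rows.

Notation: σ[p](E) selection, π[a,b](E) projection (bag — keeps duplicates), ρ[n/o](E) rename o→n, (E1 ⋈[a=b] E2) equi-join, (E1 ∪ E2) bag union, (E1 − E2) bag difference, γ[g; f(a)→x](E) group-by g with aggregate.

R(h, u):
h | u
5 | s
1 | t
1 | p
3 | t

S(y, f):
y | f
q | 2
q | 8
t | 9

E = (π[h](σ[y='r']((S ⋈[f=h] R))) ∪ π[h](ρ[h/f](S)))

Per-node cardinality:
  S → 3
  R → 4
  (S ⋈[f=h] R) → 0
  σ[y='r']((S ⋈[f=h] R)) → 0
  π[h](σ[y='r']((S ⋈[f=h] R))) → 0
  S → 3
  ρ[h/f](S) → 3
  π[h](ρ[h/f](S)) → 3
  (π[h](σ[y='r']((S ⋈[f=h] R))) ∪ π[h](ρ[h/f](S))) → 3

|E| = 3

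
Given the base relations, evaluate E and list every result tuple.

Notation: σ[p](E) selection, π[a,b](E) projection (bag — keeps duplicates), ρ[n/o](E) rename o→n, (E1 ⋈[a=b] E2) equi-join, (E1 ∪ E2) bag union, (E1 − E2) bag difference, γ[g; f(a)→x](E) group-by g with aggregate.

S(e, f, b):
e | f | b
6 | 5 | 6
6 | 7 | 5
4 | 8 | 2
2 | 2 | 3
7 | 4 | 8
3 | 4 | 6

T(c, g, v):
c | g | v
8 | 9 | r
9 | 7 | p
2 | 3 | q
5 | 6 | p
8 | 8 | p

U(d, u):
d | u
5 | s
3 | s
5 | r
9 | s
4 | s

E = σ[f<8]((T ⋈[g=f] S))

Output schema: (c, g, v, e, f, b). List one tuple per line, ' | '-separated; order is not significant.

Subexpression sizes:
  T → 5
  S → 6
  (T ⋈[g=f] S) → 2
  σ[f<8]((T ⋈[g=f] S)) → 1

== RESULT ==
c | g | v | e | f | b
9 | 7 | p | 6 | 7 | 5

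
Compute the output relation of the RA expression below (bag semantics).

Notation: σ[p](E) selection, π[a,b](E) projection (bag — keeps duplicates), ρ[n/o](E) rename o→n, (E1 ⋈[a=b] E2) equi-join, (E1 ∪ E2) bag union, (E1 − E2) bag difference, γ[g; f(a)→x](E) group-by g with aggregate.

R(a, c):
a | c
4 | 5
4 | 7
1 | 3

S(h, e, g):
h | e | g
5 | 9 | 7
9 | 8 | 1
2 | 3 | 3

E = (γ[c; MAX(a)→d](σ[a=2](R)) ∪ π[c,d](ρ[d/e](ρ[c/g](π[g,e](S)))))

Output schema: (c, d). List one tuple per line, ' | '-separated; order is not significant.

Per-node cardinality:
  R → 3
  σ[a=2](R) → 0
  γ[c; MAX(a)→d](σ[a=2](R)) → 0
  S → 3
  π[g,e](S) → 3
  ρ[c/g](π[g,e](S)) → 3
  ρ[d/e](ρ[c/g](π[g,e](S))) → 3
  π[c,d](ρ[d/e](ρ[c/g](π[g,e](S)))) → 3
  (γ[c; MAX(a)→d](σ[a=2](R)) ∪ π[c,d](ρ[d/e](ρ[c/g](π[g,e](S))))) → 3

== RESULT ==
c | d
1 | 8
3 | 3
7 | 9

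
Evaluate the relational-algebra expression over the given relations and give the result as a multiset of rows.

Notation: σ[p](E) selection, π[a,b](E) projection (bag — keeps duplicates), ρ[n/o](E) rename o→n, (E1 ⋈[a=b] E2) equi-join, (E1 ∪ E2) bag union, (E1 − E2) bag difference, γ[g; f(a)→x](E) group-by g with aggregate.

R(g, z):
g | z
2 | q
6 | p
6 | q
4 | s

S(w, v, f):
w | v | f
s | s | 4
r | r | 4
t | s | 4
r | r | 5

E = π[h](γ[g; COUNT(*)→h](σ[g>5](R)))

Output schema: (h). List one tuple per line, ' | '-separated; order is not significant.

Per-node cardinality:
  R → 4
  σ[g>5](R) → 2
  γ[g; COUNT(*)→h](σ[g>5](R)) → 1
  π[h](γ[g; COUNT(*)→h](σ[g>5](R))) → 1

== RESULT ==
h
2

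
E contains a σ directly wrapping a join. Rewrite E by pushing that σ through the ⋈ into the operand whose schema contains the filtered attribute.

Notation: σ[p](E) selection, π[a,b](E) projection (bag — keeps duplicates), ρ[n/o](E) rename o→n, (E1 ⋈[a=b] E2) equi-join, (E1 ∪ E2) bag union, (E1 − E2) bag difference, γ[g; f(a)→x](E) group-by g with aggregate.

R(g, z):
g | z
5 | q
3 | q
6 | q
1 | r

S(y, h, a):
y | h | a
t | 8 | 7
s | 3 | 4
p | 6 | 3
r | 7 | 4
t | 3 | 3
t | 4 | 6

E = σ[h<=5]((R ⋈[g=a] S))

σ filters on h, owned by the right side.
E' = (R ⋈[g=a] σ[h<=5](S))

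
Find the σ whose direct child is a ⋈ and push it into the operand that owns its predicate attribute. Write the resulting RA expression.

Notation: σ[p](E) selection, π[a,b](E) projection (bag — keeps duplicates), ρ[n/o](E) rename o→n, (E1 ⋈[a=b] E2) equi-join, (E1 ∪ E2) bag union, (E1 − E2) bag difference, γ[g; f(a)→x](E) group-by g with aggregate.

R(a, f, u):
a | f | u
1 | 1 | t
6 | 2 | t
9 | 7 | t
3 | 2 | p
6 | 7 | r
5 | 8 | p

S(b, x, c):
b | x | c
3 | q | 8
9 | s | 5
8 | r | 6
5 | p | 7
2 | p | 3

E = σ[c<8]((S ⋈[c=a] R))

σ filters on c, owned by the left side.
E' = (σ[c<8](S) ⋈[c=a] R)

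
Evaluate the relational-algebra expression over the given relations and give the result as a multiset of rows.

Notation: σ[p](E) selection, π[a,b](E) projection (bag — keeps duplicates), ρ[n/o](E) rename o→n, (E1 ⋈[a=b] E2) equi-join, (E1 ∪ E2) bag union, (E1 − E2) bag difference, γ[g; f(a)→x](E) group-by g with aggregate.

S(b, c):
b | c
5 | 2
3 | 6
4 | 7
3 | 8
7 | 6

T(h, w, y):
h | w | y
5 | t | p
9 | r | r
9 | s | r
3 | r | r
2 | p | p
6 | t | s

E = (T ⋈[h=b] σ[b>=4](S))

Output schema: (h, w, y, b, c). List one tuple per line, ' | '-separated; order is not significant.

Subexpression sizes:
  T → 6
  S → 5
  σ[b>=4](S) → 3
  (T ⋈[h=b] σ[b>=4](S)) → 1

== RESULT ==
h | w | y | b | c
5 | t | p | 5 | 2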